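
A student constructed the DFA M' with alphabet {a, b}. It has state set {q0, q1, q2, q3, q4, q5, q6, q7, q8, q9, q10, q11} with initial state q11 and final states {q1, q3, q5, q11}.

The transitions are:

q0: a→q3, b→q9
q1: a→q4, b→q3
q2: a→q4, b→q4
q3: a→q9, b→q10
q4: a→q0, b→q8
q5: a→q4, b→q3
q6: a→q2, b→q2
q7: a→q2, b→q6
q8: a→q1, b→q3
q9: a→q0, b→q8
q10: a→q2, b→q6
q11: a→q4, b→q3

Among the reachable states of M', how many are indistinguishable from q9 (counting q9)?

First remove the unreachable states {q5,q7}; 10 states remain.
Start with accepting vs non-accepting: {q1,q3,q11} | {q0,q2,q4,q6,q8,q9,q10}.
Refine {q1,q3,q11} on symbol b: members go to different blocks, giving {q1,q11} and {q3}.
On input a, block {q0,q2,q4,q6,q8,q9,q10} splits into {q2,q4,q6,q9,q10} and {q0} and {q8}.
Refine {q2,q4,q6,q9,q10} on symbol a: members go to different blocks, giving {q2,q6,q10} and {q4,q9}.
Refine {q2,q6,q10} on symbol a: members go to different blocks, giving {q6,q10} and {q2}.
Refine {q6,q10} on symbol b: members go to different blocks, giving {q6} and {q10}.
No further refinement is possible. Final partition (8 blocks): {q1,q11} | {q6} | {q3} | {q0} | {q8} | {q4,q9} | {q2} | {q10}.
The equivalence class containing q9 is {q4,q9}, of size 2.

2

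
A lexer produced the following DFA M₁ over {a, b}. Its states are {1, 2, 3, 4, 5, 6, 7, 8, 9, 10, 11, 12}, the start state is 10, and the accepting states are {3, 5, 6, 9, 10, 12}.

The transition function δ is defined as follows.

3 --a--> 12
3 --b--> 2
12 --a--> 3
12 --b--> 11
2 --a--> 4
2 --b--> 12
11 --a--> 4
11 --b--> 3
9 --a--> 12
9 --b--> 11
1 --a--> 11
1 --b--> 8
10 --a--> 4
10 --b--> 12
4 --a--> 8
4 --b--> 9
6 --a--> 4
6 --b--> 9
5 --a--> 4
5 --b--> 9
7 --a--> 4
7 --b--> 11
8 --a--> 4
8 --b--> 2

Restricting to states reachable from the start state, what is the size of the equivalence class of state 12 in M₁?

Reachable states from the start: {2,3,4,8,9,10,11,12}. Unreachable: {1,5,6,7} — drop them.
Start with accepting vs non-accepting: {3,9,10,12} | {2,4,8,11}.
On input a, block {3,9,10,12} splits into {3,9,12} and {10}.
Split {2,4,8,11} by δ(·,b) → {2,4,11} and {8}.
Refine {2,4,11} on symbol a: members go to different blocks, giving {2,11} and {4}.
Stable partition: {3,9,12} | {2,11} | {10} | {8} | {4} — 5 equivalence classes.
State 12 belongs to the block {3,9,12}, which has 3 states.

3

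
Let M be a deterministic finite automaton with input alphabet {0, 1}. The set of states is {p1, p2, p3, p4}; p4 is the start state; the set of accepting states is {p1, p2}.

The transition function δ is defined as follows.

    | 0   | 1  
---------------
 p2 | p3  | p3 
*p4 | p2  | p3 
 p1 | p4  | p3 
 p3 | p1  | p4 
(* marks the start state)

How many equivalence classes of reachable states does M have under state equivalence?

2

All states are reachable from the start state.
Initial partition by acceptance: {p1,p2} | {p3,p4}.
The partition is now stable with 2 blocks: {p1,p2} | {p3,p4}.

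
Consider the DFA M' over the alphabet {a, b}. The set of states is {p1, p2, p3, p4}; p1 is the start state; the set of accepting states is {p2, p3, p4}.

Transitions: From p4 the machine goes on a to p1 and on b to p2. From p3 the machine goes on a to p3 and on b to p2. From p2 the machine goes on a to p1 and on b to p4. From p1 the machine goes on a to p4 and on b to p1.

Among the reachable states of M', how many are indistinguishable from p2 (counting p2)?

2

States {p3} cannot be reached from the start state, so discard them.
Start with accepting vs non-accepting: {p2,p4} | {p1}.
The partition is now stable with 2 blocks: {p2,p4} | {p1}.
State p2 belongs to the block {p2,p4}, which has 2 states.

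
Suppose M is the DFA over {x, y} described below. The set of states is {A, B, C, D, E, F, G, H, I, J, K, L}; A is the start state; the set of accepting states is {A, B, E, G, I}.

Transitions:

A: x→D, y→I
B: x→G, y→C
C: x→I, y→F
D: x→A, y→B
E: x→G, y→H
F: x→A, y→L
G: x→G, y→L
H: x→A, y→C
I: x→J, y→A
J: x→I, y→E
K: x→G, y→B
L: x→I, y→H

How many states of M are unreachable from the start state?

No path from A leads to K; the other 11 states are all reachable.

1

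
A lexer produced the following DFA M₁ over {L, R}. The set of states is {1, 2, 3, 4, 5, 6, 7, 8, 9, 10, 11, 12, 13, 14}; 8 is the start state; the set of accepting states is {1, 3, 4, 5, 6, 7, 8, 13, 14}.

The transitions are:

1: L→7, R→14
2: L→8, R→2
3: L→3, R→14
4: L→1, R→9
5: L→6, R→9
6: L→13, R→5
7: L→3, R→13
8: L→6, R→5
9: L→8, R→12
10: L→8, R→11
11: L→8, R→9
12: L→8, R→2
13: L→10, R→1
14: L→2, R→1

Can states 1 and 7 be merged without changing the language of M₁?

States {4} cannot be reached from the start state, so discard them.
Initial partition by acceptance: {1,3,5,6,7,8,13,14} | {2,9,10,11,12}.
On input L, block {1,3,5,6,7,8,13,14} splits into {1,3,5,6,7,8} and {13,14}.
Refine {1,3,5,6,7,8} on symbol L: members go to different blocks, giving {1,3,5,7,8} and {6}.
Refine {1,3,5,7,8} on symbol L: members go to different blocks, giving {1,3,7} and {5,8}.
Refine {5,8} on symbol R: members go to different blocks, giving {5} and {8}.
Stable partition: {1,3,7} | {2,9,10,11,12} | {13,14} | {6} | {5} | {8} — 6 equivalence classes.
1 and 7 lie in the same block of the stable partition, so they are equivalent — no string distinguishes them.

Yes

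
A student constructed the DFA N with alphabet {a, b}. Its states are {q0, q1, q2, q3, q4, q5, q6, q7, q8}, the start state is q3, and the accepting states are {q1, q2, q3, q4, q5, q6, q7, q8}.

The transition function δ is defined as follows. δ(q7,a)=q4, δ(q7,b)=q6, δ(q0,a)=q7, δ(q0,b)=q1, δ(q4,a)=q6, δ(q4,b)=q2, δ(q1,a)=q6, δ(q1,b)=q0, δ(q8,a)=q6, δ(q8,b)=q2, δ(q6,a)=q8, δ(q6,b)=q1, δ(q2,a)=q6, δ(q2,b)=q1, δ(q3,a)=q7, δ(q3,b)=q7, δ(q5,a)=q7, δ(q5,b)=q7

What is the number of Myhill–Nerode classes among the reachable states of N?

Reachable states from the start: {q0,q1,q2,q3,q4,q6,q7,q8}. Unreachable: {q5} — drop them.
Start with accepting vs non-accepting: {q1,q2,q3,q4,q6,q7,q8} | {q0}.
Split {q1,q2,q3,q4,q6,q7,q8} by δ(·,b) → {q2,q3,q4,q6,q7,q8} and {q1}.
On input b, block {q2,q3,q4,q6,q7,q8} splits into {q3,q4,q7,q8} and {q2,q6}.
Split {q3,q4,q7,q8} by δ(·,a) → {q3,q7} and {q4,q8}.
Split {q3,q7} by δ(·,a) → {q3} and {q7}.
Split {q2,q6} by δ(·,a) → {q2} and {q6}.
No further refinement is possible. Final partition (7 blocks): {q3} | {q0} | {q1} | {q2} | {q4,q8} | {q7} | {q6}.

7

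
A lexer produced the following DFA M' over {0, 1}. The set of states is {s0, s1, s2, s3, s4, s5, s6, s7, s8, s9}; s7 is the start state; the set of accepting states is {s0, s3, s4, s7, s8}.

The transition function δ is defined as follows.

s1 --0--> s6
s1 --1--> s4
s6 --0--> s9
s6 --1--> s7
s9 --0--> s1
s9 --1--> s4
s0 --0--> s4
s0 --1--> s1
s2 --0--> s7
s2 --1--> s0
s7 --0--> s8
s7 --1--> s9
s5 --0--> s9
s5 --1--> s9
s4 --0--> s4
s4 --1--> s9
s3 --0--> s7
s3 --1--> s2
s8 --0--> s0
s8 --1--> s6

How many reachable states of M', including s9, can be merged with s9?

3

States {s2,s3,s5} cannot be reached from the start state, so discard them.
Start with accepting vs non-accepting: {s0,s4,s7,s8} | {s1,s6,s9}.
No further refinement is possible. Final partition (2 blocks): {s0,s4,s7,s8} | {s1,s6,s9}.
State s9 belongs to the block {s1,s6,s9}, which has 3 states.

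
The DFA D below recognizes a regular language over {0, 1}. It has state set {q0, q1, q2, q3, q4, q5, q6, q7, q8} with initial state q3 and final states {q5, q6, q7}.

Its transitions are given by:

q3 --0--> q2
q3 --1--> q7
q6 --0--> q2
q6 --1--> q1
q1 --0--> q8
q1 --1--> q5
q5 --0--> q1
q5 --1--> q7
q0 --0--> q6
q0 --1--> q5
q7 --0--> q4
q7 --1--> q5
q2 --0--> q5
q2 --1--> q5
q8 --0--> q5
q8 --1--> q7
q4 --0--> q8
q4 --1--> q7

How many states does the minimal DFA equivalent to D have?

States {q0,q6} cannot be reached from the start state, so discard them.
Initial partition by acceptance: {q5,q7} | {q1,q2,q3,q4,q8}.
Split {q1,q2,q3,q4,q8} by δ(·,0) → {q1,q3,q4} and {q2,q8}.
Stable partition: {q5,q7} | {q1,q3,q4} | {q2,q8} — 3 equivalence classes.

3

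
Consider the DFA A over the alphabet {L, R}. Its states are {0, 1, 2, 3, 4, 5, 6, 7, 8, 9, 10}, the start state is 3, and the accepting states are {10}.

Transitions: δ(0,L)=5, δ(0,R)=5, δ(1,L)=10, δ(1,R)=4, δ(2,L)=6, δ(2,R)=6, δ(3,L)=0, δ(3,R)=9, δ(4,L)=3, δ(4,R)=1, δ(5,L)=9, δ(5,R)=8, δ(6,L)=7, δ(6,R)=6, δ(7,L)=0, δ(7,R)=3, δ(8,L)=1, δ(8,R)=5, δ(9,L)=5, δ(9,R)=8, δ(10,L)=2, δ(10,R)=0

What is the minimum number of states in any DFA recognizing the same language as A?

All states are reachable from the start state.
P0 = {10} | {0,1,2,3,4,5,6,7,8,9}.
On input L, block {0,1,2,3,4,5,6,7,8,9} splits into {0,2,3,4,5,6,7,8,9} and {1}.
Refine {0,2,3,4,5,6,7,8,9} on symbol L: members go to different blocks, giving {0,2,3,4,5,6,7,9} and {8}.
On input R, block {0,2,3,4,5,6,7,9} splits into {0,2,3,6,7} and {5,9} and {4}.
Split {0,2,3,6,7} by δ(·,L) → {2,3,6,7} and {0}.
Split {2,3,6,7} by δ(·,L) → {2,6} and {3,7}.
On input L, block {2,6} splits into {2} and {6}.
Refine {3,7} on symbol R: members go to different blocks, giving {3} and {7}.
Stable partition: {10} | {2} | {1} | {8} | {5,9} | {4} | {0} | {3} | {6} | {7} — 10 equivalence classes.

10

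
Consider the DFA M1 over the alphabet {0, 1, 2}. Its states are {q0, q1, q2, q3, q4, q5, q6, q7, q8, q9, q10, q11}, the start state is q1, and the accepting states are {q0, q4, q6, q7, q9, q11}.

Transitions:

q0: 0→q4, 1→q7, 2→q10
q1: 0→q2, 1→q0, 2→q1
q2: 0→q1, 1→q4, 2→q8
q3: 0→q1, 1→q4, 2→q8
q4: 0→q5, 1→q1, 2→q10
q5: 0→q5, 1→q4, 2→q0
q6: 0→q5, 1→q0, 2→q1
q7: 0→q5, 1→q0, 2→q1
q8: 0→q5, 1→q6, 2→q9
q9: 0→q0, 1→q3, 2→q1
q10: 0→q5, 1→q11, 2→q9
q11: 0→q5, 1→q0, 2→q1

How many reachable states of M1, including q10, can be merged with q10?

2

Every state is reachable, so we keep all 12.
P0 = {q0,q4,q6,q7,q9,q11} | {q1,q2,q3,q5,q8,q10}.
Refine {q0,q4,q6,q7,q9,q11} on symbol 0: members go to different blocks, giving {q4,q6,q7,q11} and {q0,q9}.
Split {q4,q6,q7,q11} by δ(·,1) → {q6,q7,q11} and {q4}.
Split {q1,q2,q3,q5,q8,q10} by δ(·,1) → {q2,q3,q5} and {q8,q10} and {q1}.
Split {q2,q3,q5} by δ(·,0) → {q2,q3} and {q5}.
Split {q0,q9} by δ(·,0) → {q0} and {q9}.
Stable partition: {q6,q7,q11} | {q2,q3} | {q0} | {q4} | {q8,q10} | {q1} | {q5} | {q9} — 8 equivalence classes.
The equivalence class containing q10 is {q8,q10}, of size 2.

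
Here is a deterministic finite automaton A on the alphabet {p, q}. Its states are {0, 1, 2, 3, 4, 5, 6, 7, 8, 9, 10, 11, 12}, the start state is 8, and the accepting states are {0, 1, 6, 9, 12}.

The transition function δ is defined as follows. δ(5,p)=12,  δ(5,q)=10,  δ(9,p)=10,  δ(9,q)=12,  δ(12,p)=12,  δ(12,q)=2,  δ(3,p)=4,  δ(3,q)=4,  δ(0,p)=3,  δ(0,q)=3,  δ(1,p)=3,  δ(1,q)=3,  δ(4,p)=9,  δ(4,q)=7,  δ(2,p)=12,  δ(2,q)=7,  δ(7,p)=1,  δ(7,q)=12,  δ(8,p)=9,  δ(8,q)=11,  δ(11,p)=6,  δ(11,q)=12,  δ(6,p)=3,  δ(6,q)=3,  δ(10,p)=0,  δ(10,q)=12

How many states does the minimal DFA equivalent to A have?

7

States {5} cannot be reached from the start state, so discard them.
Start with accepting vs non-accepting: {0,1,6,9,12} | {2,3,4,7,8,10,11}.
On input p, block {0,1,6,9,12} splits into {0,1,6,9} and {12}.
On input q, block {0,1,6,9} splits into {0,1,6} and {9}.
Split {2,3,4,7,8,10,11} by δ(·,p) → {7,10,11} and {4,8} and {2} and {3}.
The partition is now stable with 7 blocks: {0,1,6} | {7,10,11} | {12} | {9} | {4,8} | {2} | {3}.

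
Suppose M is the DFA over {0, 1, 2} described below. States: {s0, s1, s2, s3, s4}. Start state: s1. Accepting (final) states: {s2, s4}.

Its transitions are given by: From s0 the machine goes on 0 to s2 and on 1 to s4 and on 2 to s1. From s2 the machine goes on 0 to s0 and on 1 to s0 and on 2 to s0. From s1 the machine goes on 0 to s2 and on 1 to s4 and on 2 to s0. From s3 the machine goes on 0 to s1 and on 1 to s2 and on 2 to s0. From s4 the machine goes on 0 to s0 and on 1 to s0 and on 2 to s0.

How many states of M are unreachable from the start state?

Starting at s1 and following transitions, the reachable set is {s0, s1, s2, s4}. That leaves s3 unreachable — 1 in total.

1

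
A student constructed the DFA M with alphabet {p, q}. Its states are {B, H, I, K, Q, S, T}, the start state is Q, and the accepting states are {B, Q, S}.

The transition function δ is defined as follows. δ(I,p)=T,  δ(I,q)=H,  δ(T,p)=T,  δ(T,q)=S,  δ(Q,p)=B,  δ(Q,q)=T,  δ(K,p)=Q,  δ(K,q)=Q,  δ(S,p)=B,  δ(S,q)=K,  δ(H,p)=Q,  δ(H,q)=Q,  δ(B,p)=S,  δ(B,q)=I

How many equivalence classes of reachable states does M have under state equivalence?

Every state is reachable, so we keep all 7.
Start with accepting vs non-accepting: {B,Q,S} | {H,I,K,T}.
Split {H,I,K,T} by δ(·,p) → {I,T} and {H,K}.
Refine {B,Q,S} on symbol q: members go to different blocks, giving {B,Q} and {S}.
Refine {B,Q} on symbol p: members go to different blocks, giving {Q} and {B}.
Split {I,T} by δ(·,q) → {I} and {T}.
Stable partition: {Q} | {I} | {H,K} | {S} | {B} | {T} — 6 equivalence classes.

6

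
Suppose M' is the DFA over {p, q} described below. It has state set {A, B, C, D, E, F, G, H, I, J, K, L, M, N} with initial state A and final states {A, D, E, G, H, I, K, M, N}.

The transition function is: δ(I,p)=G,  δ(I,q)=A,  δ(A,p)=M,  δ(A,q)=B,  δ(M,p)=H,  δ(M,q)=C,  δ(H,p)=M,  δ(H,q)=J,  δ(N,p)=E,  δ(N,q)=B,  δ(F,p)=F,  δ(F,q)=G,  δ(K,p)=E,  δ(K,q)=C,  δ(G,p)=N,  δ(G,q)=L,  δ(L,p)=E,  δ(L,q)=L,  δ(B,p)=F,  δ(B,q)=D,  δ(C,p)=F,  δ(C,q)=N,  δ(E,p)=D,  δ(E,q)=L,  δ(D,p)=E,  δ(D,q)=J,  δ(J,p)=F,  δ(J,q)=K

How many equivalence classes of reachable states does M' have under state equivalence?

Reachable states from the start: {A,B,C,D,E,F,G,H,J,K,L,M,N}. Unreachable: {I} — drop them.
Start with accepting vs non-accepting: {A,D,E,G,H,K,M,N} | {B,C,F,J,L}.
Split {B,C,F,J,L} by δ(·,p) → {B,C,F,J} and {L}.
Split {A,D,E,G,H,K,M,N} by δ(·,q) → {A,D,H,K,M,N} and {E,G}.
Split {A,D,H,K,M,N} by δ(·,p) → {A,H,M} and {D,K,N}.
On input q, block {B,C,F,J} splits into {B,C,J} and {F}.
Stable partition: {A,H,M} | {B,C,J} | {L} | {E,G} | {D,K,N} | {F} — 6 equivalence classes.

6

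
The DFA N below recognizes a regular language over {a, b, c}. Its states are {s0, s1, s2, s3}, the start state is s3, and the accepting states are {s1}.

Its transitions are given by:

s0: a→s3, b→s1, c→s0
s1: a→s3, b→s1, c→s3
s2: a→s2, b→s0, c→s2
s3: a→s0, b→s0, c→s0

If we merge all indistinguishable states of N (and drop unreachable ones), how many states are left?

Reachable states from the start: {s0,s1,s3}. Unreachable: {s2} — drop them.
Initial partition by acceptance: {s1} | {s0,s3}.
On input b, block {s0,s3} splits into {s0} and {s3}.
Stable partition: {s1} | {s0} | {s3} — 3 equivalence classes.

3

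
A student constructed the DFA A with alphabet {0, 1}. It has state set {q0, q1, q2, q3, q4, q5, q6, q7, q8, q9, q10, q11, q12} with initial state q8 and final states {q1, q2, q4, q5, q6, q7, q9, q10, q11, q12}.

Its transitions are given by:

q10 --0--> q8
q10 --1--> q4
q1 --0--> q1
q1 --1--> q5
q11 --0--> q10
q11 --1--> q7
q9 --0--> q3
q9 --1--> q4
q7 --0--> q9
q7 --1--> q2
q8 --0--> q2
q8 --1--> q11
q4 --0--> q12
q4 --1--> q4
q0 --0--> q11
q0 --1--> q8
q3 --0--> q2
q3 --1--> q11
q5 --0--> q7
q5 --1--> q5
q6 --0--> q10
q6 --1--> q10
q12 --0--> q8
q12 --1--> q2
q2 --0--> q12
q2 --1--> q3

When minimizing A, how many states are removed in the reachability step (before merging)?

4

No path from q8 leads to q0, q1, q5, q6; the other 9 states are all reachable.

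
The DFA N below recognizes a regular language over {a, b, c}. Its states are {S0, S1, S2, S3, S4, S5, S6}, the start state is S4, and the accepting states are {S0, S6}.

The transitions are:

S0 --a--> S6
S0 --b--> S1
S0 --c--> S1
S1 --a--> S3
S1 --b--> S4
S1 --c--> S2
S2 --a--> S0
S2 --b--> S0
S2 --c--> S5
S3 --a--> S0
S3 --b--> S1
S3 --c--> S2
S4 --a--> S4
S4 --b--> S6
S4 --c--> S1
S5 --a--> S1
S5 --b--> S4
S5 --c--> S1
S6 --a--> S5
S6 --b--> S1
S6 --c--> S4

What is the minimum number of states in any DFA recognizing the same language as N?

7

Initial partition by acceptance: {S0,S6} | {S1,S2,S3,S4,S5}.
Refine {S0,S6} on symbol a: members go to different blocks, giving {S0} and {S6}.
On input a, block {S1,S2,S3,S4,S5} splits into {S1,S4,S5} and {S2,S3}.
Split {S1,S4,S5} by δ(·,a) → {S4,S5} and {S1}.
On input a, block {S4,S5} splits into {S4} and {S5}.
Split {S2,S3} by δ(·,b) → {S2} and {S3}.
Stable partition: {S0} | {S4} | {S6} | {S2} | {S1} | {S5} | {S3} — 7 equivalence classes.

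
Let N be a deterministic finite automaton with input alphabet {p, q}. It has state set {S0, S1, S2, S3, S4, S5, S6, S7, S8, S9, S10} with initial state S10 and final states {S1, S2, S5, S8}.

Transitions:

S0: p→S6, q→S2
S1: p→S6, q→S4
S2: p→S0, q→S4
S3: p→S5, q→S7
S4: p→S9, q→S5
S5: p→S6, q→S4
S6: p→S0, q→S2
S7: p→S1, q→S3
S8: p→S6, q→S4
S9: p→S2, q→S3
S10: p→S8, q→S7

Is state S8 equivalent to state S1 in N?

Yes

All states are reachable from the start state.
P0 = {S1,S2,S5,S8} | {S0,S3,S4,S6,S7,S9,S10}.
Split {S0,S3,S4,S6,S7,S9,S10} by δ(·,p) → {S3,S7,S9,S10} and {S0,S4,S6}.
On input p, block {S0,S4,S6} splits into {S0,S6} and {S4}.
No further refinement is possible. Final partition (4 blocks): {S1,S2,S5,S8} | {S3,S7,S9,S10} | {S0,S6} | {S4}.
S8 and S1 lie in the same block of the stable partition, so they are equivalent — no string distinguishes them.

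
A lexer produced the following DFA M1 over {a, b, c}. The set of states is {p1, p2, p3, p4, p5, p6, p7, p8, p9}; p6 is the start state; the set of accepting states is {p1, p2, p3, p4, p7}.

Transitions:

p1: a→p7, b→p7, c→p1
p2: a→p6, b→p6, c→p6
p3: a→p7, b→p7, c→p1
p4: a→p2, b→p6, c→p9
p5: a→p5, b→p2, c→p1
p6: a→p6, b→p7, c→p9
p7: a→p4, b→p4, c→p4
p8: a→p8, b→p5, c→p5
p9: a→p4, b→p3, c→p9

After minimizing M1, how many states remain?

First remove the unreachable states {p5,p8}; 7 states remain.
Initial partition by acceptance: {p1,p2,p3,p4,p7} | {p6,p9}.
Split {p1,p2,p3,p4,p7} by δ(·,a) → {p1,p3,p4,p7} and {p2}.
Split {p1,p3,p4,p7} by δ(·,a) → {p1,p3,p7} and {p4}.
Split {p1,p3,p7} by δ(·,a) → {p1,p3} and {p7}.
Refine {p6,p9} on symbol a: members go to different blocks, giving {p6} and {p9}.
Stable partition: {p1,p3} | {p6} | {p2} | {p4} | {p7} | {p9} — 6 equivalence classes.

6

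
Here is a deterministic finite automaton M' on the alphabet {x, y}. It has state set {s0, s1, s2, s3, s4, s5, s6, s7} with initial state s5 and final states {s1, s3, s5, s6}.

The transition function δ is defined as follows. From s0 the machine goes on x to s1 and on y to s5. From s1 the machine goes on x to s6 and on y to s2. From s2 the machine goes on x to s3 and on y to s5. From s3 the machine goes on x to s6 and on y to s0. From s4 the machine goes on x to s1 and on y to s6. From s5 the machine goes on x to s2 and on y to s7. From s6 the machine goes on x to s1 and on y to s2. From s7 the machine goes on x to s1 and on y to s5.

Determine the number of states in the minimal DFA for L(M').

First remove the unreachable states {s4}; 7 states remain.
P0 = {s1,s3,s5,s6} | {s0,s2,s7}.
On input x, block {s1,s3,s5,s6} splits into {s1,s3,s6} and {s5}.
Stable partition: {s1,s3,s6} | {s0,s2,s7} | {s5} — 3 equivalence classes.

3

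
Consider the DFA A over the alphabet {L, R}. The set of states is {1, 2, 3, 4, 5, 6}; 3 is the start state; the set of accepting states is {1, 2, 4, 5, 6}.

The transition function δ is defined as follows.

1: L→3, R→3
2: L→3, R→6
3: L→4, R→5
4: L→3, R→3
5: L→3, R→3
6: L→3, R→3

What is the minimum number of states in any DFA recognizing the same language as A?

States {1,2,6} cannot be reached from the start state, so discard them.
Initial partition by acceptance: {4,5} | {3}.
The partition is now stable with 2 blocks: {4,5} | {3}.

2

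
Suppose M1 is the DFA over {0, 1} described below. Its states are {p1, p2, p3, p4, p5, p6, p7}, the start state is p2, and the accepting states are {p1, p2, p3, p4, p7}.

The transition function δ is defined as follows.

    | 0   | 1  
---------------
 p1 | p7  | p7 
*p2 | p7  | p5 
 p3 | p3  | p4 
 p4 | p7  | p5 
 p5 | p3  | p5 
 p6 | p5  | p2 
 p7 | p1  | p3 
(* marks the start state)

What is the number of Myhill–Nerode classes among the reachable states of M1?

5

States {p6} cannot be reached from the start state, so discard them.
Start with accepting vs non-accepting: {p1,p2,p3,p4,p7} | {p5}.
Refine {p1,p2,p3,p4,p7} on symbol 1: members go to different blocks, giving {p1,p3,p7} and {p2,p4}.
Split {p1,p3,p7} by δ(·,1) → {p1,p7} and {p3}.
Refine {p1,p7} on symbol 1: members go to different blocks, giving {p1} and {p7}.
The partition is now stable with 5 blocks: {p1} | {p5} | {p2,p4} | {p3} | {p7}.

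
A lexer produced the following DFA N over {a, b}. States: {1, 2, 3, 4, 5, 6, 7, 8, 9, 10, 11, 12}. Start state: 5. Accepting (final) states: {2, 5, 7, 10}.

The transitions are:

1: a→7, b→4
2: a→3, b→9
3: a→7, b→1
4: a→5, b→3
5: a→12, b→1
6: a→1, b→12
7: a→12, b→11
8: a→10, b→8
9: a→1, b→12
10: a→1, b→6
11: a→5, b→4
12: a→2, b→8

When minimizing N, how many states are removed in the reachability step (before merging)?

0

A breadth-first search from the start state visits every state.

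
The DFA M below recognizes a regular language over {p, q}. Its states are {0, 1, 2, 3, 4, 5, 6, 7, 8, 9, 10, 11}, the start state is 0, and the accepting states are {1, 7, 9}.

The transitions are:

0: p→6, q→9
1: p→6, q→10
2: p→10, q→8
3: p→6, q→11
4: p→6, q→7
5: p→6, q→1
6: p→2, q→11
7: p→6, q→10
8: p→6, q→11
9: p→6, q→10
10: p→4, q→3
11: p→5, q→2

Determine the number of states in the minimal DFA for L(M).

7

Every state is reachable, so we keep all 12.
Start with accepting vs non-accepting: {1,7,9} | {0,2,3,4,5,6,8,10,11}.
Split {0,2,3,4,5,6,8,10,11} by δ(·,q) → {2,3,6,8,10,11} and {0,4,5}.
Refine {2,3,6,8,10,11} on symbol p: members go to different blocks, giving {2,3,6,8} and {10,11}.
Refine {2,3,6,8} on symbol p: members go to different blocks, giving {3,6,8} and {2}.
Split {3,6,8} by δ(·,p) → {3,8} and {6}.
Refine {10,11} on symbol q: members go to different blocks, giving {10} and {11}.
No further refinement is possible. Final partition (7 blocks): {1,7,9} | {3,8} | {0,4,5} | {10} | {2} | {6} | {11}.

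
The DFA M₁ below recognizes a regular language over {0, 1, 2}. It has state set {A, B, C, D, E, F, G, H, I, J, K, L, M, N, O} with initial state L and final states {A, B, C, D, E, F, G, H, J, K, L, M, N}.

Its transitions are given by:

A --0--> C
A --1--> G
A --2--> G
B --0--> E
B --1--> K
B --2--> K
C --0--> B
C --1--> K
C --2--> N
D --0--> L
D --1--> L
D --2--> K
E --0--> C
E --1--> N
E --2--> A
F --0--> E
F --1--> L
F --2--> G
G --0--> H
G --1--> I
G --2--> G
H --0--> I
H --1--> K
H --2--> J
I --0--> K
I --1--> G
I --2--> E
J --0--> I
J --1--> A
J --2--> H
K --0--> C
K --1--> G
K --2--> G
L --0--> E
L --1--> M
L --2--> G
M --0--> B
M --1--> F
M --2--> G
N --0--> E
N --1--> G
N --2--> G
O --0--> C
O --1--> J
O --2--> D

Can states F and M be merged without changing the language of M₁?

First remove the unreachable states {D,O}; 13 states remain.
Initial partition by acceptance: {A,B,C,E,F,G,H,J,K,L,M,N} | {I}.
On input 0, block {A,B,C,E,F,G,H,J,K,L,M,N} splits into {A,B,C,E,F,G,K,L,M,N} and {H,J}.
Refine {A,B,C,E,F,G,K,L,M,N} on symbol 0: members go to different blocks, giving {A,B,C,E,F,K,L,M,N} and {G}.
On input 1, block {A,B,C,E,F,K,L,M,N} splits into {B,C,E,F,L,M} and {A,K,N}.
Refine {B,C,E,F,L,M} on symbol 1: members go to different blocks, giving {B,C,E} and {F,L,M}.
No further refinement is possible. Final partition (6 blocks): {B,C,E} | {I} | {H,J} | {G} | {A,K,N} | {F,L,M}.
F and M lie in the same block of the stable partition, so they are equivalent — no string distinguishes them.

Yes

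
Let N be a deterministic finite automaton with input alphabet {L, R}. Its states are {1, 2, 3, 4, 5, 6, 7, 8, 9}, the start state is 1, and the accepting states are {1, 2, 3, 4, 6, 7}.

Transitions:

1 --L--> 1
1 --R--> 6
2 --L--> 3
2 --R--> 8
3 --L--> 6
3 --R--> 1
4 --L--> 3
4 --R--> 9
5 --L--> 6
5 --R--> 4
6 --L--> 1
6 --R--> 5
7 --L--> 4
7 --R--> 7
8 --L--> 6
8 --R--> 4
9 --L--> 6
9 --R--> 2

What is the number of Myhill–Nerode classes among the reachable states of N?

5

States {7} cannot be reached from the start state, so discard them.
Initial partition by acceptance: {1,2,3,4,6} | {5,8,9}.
Split {1,2,3,4,6} by δ(·,R) → {2,4,6} and {1,3}.
On input L, block {1,3} splits into {1} and {3}.
Refine {2,4,6} on symbol L: members go to different blocks, giving {2,4} and {6}.
The partition is now stable with 5 blocks: {2,4} | {5,8,9} | {1} | {3} | {6}.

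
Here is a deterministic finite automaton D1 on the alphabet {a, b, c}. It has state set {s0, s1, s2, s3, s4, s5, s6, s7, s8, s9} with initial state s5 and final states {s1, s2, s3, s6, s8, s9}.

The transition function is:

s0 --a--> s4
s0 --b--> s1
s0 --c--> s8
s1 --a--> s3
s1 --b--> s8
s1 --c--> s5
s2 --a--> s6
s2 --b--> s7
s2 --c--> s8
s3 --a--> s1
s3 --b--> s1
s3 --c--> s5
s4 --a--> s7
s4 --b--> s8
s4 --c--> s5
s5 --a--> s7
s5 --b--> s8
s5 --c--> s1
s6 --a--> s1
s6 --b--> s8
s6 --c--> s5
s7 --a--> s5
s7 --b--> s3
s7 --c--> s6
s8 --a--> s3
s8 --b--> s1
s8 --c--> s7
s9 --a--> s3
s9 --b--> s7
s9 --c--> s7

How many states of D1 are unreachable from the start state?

4

Starting at s5 and following transitions, the reachable set is {s1, s3, s5, s6, s7, s8}. That leaves s0, s2, s4, s9 unreachable — 4 in total.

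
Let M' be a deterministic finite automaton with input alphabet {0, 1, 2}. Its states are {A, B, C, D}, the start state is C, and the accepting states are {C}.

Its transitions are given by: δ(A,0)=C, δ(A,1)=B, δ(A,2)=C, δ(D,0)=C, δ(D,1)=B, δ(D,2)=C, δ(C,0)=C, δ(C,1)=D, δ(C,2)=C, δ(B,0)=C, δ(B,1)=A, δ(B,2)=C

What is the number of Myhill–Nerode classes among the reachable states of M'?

2

Every state is reachable, so we keep all 4.
P0 = {C} | {A,B,D}.
No further refinement is possible. Final partition (2 blocks): {C} | {A,B,D}.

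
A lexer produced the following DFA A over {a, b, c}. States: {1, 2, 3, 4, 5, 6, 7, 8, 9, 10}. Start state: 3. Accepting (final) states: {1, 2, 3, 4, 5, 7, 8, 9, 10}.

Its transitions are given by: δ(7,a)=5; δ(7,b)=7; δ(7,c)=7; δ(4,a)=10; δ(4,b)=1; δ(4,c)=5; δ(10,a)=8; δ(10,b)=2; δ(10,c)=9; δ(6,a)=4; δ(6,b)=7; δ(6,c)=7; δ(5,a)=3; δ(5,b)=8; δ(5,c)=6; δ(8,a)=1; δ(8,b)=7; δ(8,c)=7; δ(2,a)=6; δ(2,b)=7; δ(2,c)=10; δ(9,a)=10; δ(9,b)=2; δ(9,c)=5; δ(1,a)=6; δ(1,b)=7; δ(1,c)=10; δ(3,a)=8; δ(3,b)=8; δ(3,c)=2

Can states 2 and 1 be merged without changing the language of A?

Initial partition by acceptance: {1,2,3,4,5,7,8,9,10} | {6}.
Refine {1,2,3,4,5,7,8,9,10} on symbol a: members go to different blocks, giving {3,4,5,7,8,9,10} and {1,2}.
Refine {3,4,5,7,8,9,10} on symbol a: members go to different blocks, giving {3,4,5,7,9,10} and {8}.
Split {3,4,5,7,9,10} by δ(·,a) → {4,5,7,9} and {3,10}.
On input a, block {4,5,7,9} splits into {4,5,9} and {7}.
On input b, block {4,5,9} splits into {4,9} and {5}.
Split {3,10} by δ(·,b) → {3} and {10}.
Stable partition: {4,9} | {6} | {1,2} | {8} | {3} | {7} | {5} | {10} — 8 equivalence classes.
2 and 1 lie in the same block of the stable partition, so they are equivalent — no string distinguishes them.

Yes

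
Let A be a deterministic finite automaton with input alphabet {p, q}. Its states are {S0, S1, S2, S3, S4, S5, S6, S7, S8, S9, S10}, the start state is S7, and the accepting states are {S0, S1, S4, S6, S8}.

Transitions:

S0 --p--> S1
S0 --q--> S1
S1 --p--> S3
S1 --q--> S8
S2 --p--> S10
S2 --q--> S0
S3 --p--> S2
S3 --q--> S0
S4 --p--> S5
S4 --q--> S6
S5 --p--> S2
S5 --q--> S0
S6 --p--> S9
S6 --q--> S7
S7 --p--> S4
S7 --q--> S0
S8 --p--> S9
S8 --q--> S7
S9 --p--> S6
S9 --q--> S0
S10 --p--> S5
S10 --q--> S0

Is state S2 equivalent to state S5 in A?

Yes

Every state is reachable, so we keep all 11.
Initial partition by acceptance: {S0,S1,S4,S6,S8} | {S2,S3,S5,S7,S9,S10}.
Split {S0,S1,S4,S6,S8} by δ(·,p) → {S1,S4,S6,S8} and {S0}.
Refine {S1,S4,S6,S8} on symbol q: members go to different blocks, giving {S1,S4} and {S6,S8}.
On input p, block {S2,S3,S5,S7,S9,S10} splits into {S2,S3,S5,S10} and {S7} and {S9}.
The partition is now stable with 6 blocks: {S1,S4} | {S2,S3,S5,S10} | {S0} | {S6,S8} | {S7} | {S9}.
S2 and S5 lie in the same block of the stable partition, so they are equivalent — no string distinguishes them.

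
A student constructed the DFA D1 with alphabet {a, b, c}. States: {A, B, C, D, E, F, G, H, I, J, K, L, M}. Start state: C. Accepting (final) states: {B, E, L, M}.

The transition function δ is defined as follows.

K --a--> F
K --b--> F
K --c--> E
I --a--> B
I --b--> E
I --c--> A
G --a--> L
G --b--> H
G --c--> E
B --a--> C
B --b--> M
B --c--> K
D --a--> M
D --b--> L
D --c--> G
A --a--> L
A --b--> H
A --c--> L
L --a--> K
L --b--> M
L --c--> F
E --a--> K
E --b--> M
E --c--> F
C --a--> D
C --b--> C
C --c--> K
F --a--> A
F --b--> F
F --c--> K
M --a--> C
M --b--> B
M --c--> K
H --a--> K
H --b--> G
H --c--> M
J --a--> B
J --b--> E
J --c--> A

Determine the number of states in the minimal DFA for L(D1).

8

States {I,J} cannot be reached from the start state, so discard them.
P0 = {B,E,L,M} | {A,C,D,F,G,H,K}.
Split {A,C,D,F,G,H,K} by δ(·,a) → {C,F,H,K} and {A,D,G}.
Refine {C,F,H,K} on symbol a: members go to different blocks, giving {C,F} and {H,K}.
On input a, block {B,E,L,M} splits into {B,M} and {E,L}.
On input a, block {A,D,G} splits into {A,G} and {D}.
On input a, block {C,F} splits into {C} and {F}.
Split {H,K} by δ(·,a) → {H} and {K}.
No further refinement is possible. Final partition (8 blocks): {B,M} | {C} | {A,G} | {H} | {E,L} | {D} | {F} | {K}.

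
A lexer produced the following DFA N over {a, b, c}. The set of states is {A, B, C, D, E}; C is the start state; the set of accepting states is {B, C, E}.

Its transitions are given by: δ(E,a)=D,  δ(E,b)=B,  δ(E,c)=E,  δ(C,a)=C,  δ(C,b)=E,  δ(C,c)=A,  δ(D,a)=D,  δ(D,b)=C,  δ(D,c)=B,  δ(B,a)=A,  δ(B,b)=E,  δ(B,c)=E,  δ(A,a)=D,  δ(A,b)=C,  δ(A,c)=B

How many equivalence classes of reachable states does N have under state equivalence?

3

P0 = {B,C,E} | {A,D}.
Refine {B,C,E} on symbol a: members go to different blocks, giving {B,E} and {C}.
Stable partition: {B,E} | {A,D} | {C} — 3 equivalence classes.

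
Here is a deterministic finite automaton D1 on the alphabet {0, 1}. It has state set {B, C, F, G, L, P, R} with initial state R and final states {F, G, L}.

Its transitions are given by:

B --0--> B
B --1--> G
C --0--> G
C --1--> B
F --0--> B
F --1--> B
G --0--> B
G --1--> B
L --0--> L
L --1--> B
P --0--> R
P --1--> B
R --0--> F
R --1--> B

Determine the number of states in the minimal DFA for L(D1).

3

States {C,L,P} cannot be reached from the start state, so discard them.
P0 = {F,G} | {B,R}.
Refine {B,R} on symbol 0: members go to different blocks, giving {B} and {R}.
No further refinement is possible. Final partition (3 blocks): {F,G} | {B} | {R}.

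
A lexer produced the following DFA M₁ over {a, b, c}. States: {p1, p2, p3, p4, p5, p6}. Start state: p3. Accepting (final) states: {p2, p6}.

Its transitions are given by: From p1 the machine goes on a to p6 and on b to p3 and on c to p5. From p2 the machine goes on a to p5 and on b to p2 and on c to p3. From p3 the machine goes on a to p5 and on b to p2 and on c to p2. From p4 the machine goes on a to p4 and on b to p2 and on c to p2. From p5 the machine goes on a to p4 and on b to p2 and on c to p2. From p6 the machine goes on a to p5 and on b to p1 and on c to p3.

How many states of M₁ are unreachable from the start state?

BFS from p3 reaches {p2, p3, p4, p5}; the 2 state(s) p1, p6 are never visited.

2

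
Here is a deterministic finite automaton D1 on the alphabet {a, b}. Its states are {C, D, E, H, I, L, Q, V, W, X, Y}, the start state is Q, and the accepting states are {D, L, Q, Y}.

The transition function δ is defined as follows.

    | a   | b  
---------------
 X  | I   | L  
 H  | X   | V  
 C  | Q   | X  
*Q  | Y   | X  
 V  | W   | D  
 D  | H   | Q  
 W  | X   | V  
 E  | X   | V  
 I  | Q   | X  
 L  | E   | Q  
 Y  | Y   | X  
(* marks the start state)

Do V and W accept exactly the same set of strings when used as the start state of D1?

States {C} cannot be reached from the start state, so discard them.
P0 = {D,L,Q,Y} | {E,H,I,V,W,X}.
On input a, block {D,L,Q,Y} splits into {Q,Y} and {D,L}.
Refine {E,H,I,V,W,X} on symbol a: members go to different blocks, giving {E,H,V,W,X} and {I}.
Refine {E,H,V,W,X} on symbol a: members go to different blocks, giving {E,H,V,W} and {X}.
Refine {E,H,V,W} on symbol a: members go to different blocks, giving {E,H,W} and {V}.
The partition is now stable with 6 blocks: {Q,Y} | {E,H,W} | {D,L} | {I} | {X} | {V}.
V and W end up in different blocks, so they are distinguishable. For instance, the string 'b' is accepted from only V.

No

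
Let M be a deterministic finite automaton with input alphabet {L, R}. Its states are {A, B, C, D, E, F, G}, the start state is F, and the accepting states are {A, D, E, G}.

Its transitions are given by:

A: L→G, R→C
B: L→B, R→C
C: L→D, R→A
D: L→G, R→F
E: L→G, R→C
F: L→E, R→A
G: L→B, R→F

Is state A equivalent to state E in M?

Initial partition by acceptance: {A,D,E,G} | {B,C,F}.
Split {A,D,E,G} by δ(·,L) → {A,D,E} and {G}.
Refine {B,C,F} on symbol L: members go to different blocks, giving {C,F} and {B}.
No further refinement is possible. Final partition (4 blocks): {A,D,E} | {C,F} | {G} | {B}.
A and E lie in the same block of the stable partition, so they are equivalent — no string distinguishes them.

Yes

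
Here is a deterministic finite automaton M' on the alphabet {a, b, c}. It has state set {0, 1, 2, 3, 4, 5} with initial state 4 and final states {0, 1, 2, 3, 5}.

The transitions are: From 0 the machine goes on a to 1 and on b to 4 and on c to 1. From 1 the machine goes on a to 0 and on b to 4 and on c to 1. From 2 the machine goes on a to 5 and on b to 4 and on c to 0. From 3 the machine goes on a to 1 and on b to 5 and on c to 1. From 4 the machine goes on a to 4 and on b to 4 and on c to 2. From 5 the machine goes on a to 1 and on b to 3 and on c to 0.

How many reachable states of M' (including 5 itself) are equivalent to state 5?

2

Start with accepting vs non-accepting: {0,1,2,3,5} | {4}.
On input b, block {0,1,2,3,5} splits into {0,1,2} and {3,5}.
Refine {0,1,2} on symbol a: members go to different blocks, giving {0,1} and {2}.
No further refinement is possible. Final partition (4 blocks): {0,1} | {4} | {3,5} | {2}.
State 5 belongs to the block {3,5}, which has 2 states.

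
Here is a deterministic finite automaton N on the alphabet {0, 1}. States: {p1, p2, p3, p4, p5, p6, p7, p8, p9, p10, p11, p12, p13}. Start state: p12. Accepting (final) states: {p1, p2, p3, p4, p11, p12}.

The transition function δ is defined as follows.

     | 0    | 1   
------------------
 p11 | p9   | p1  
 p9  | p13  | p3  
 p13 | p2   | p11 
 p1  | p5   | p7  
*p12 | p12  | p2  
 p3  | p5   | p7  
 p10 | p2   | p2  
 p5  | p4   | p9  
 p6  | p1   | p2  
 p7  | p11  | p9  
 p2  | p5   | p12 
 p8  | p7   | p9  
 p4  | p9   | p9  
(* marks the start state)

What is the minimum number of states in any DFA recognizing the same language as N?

States {p6,p8,p10} cannot be reached from the start state, so discard them.
Initial partition by acceptance: {p1,p2,p3,p4,p11,p12} | {p5,p7,p9,p13}.
Split {p1,p2,p3,p4,p11,p12} by δ(·,0) → {p1,p2,p3,p4,p11} and {p12}.
Refine {p1,p2,p3,p4,p11} on symbol 1: members go to different blocks, giving {p1,p3,p4} and {p2} and {p11}.
Refine {p5,p7,p9,p13} on symbol 0: members go to different blocks, giving {p5} and {p7} and {p9} and {p13}.
Split {p1,p3,p4} by δ(·,0) → {p1,p3} and {p4}.
Stable partition: {p1,p3} | {p5} | {p12} | {p2} | {p11} | {p7} | {p9} | {p13} | {p4} — 9 equivalence classes.

9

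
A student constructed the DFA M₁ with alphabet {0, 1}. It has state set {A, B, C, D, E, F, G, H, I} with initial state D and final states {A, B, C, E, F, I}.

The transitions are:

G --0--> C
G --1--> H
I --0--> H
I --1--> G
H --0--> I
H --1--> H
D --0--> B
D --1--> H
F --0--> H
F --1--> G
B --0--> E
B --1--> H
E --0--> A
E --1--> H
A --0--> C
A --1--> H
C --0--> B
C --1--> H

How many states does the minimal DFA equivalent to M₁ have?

4

First remove the unreachable states {F}; 8 states remain.
P0 = {A,B,C,E,I} | {D,G,H}.
On input 0, block {A,B,C,E,I} splits into {A,B,C,E} and {I}.
Split {D,G,H} by δ(·,0) → {D,G} and {H}.
The partition is now stable with 4 blocks: {A,B,C,E} | {D,G} | {I} | {H}.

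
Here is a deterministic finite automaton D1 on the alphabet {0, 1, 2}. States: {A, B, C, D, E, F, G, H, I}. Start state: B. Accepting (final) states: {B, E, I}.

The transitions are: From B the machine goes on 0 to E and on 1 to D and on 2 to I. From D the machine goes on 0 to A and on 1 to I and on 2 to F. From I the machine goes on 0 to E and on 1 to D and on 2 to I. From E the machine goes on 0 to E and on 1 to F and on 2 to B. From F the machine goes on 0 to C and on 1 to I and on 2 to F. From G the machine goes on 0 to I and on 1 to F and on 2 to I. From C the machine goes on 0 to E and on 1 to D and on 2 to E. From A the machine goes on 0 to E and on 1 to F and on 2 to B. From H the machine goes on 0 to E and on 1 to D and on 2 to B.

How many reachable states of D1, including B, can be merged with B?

Reachable states from the start: {A,B,C,D,E,F,I}. Unreachable: {G,H} — drop them.
Initial partition by acceptance: {B,E,I} | {A,C,D,F}.
Split {A,C,D,F} by δ(·,0) → {A,C} and {D,F}.
No further refinement is possible. Final partition (3 blocks): {B,E,I} | {A,C} | {D,F}.
The equivalence class containing B is {B,E,I}, of size 3.

3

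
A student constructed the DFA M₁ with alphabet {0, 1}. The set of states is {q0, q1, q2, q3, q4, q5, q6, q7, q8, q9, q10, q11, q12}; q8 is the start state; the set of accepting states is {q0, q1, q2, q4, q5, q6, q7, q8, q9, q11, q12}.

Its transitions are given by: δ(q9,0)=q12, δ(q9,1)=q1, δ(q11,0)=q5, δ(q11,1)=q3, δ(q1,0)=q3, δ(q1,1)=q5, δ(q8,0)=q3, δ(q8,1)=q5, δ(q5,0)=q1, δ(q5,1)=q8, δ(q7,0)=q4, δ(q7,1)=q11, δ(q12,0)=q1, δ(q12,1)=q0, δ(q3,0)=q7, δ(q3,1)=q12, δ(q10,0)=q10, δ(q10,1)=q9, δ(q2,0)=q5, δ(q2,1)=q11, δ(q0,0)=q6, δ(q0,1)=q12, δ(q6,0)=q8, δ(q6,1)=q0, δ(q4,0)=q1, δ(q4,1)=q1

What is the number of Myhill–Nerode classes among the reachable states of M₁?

7

First remove the unreachable states {q2,q9,q10}; 10 states remain.
Start with accepting vs non-accepting: {q0,q1,q4,q5,q6,q7,q8,q11,q12} | {q3}.
Split {q0,q1,q4,q5,q6,q7,q8,q11,q12} by δ(·,0) → {q0,q4,q5,q6,q7,q11,q12} and {q1,q8}.
Refine {q0,q4,q5,q6,q7,q11,q12} on symbol 0: members go to different blocks, giving {q4,q5,q6,q12} and {q0,q7,q11}.
Split {q4,q5,q6,q12} by δ(·,1) → {q4,q5} and {q6,q12}.
Split {q0,q7,q11} by δ(·,0) → {q7,q11} and {q0}.
Refine {q7,q11} on symbol 1: members go to different blocks, giving {q7} and {q11}.
The partition is now stable with 7 blocks: {q4,q5} | {q3} | {q1,q8} | {q7} | {q6,q12} | {q0} | {q11}.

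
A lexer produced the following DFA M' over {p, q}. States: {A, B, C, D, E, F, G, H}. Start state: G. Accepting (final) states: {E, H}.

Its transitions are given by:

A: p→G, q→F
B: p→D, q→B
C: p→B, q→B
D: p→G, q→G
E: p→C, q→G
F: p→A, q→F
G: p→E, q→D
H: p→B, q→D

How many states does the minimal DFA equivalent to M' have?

5

First remove the unreachable states {A,F,H}; 5 states remain.
P0 = {E} | {B,C,D,G}.
Refine {B,C,D,G} on symbol p: members go to different blocks, giving {B,C,D} and {G}.
Refine {B,C,D} on symbol p: members go to different blocks, giving {B,C} and {D}.
Split {B,C} by δ(·,p) → {B} and {C}.
No further refinement is possible. Final partition (5 blocks): {E} | {B} | {G} | {D} | {C}.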